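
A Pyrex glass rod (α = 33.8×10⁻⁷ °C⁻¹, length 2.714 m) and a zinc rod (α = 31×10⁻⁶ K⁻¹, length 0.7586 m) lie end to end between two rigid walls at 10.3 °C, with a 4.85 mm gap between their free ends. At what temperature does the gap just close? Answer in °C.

α₁L₁ = 9.17332×10⁻⁶ m/K, α₂L₂ = 2.35166×10⁻⁵ m/K → total 3.268992×10⁻⁵ m/K
ΔT = g/(α₁L₁+α₂L₂) = 4.85×10⁻³ / 3.268992×10⁻⁵ = 148.36 K
T = 10.3 + 148.36 = 158.66 °C

T = 159 °C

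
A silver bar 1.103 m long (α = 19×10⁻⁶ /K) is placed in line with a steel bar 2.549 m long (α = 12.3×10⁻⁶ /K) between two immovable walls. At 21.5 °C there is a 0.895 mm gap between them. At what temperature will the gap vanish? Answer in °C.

Gap closes when ΔL₁ + ΔL₂ = 0.895 mm = 8.95×10⁻⁴ m
(α₁L₁ + α₂L₂)ΔT = g
α₁L₁ + α₂L₂ = 19×10⁻⁶×1.103 + 12.3×10⁻⁶×2.549 = 5.23097×10⁻⁵ m/K
ΔT = 8.95×10⁻⁴ / 5.23097×10⁻⁵ = 17.110 K
T = 21.5 + 17.110 = 38.610 °C

T = 38.6 °C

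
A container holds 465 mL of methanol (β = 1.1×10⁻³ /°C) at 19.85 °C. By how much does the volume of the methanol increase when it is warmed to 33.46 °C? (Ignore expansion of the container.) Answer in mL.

ΔV = 6.96 mL

|ΔT| = |33.46 − 19.85| = 13.61 K
ΔV = βV₀ΔT = (1.1×10⁻³)(465)(13.61) = 6.96 mL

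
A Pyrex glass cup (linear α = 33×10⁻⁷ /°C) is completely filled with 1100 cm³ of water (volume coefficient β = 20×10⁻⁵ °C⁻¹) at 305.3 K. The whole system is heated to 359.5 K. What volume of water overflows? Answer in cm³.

11.3 cm³

The cup also expands: β_container ≈ 3α = 9.9×10⁻⁶ /K
Net overflow = V₀(β_liq − 3α_cont)ΔT
β − 3α = 2.00×10⁻⁴ − 9.9×10⁻⁶ = 1.901×10⁻⁴ /K; ΔT = 54.2 K
ΔV = 1100 × 1.901×10⁻⁴ × 54.2 = 11.3 cm³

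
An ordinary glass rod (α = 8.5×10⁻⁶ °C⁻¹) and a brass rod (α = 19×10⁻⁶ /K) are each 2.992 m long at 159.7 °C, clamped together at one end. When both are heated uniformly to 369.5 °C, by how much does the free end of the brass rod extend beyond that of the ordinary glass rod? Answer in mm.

6.59 mm

ΔT = 209.8 K
ordinary glass: ΔL = 8.5×10⁻⁶ × 2.992 m × 209.8 = 5.3356×10⁻³ m = 5.3356 mm
brass: ΔL = 19×10⁻⁶ × 2.992 m × 209.8 = 1.1927×10⁻² m = 11.927 mm
difference = 11.927 − 5.3356 = 6.5914 mm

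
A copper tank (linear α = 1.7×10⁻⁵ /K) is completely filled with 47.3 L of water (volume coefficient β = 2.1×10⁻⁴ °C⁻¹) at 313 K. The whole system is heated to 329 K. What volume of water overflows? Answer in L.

0.120 L

The tank also expands: β_container ≈ 3α = 5.1×10⁻⁵ /K
Net overflow = V₀(β_liq − 3α_cont)ΔT
β − 3α = 2.10×10⁻⁴ − 5.1×10⁻⁵ = 1.59×10⁻⁴ /K; ΔT = 16 K
ΔV = 47.3 × 1.59×10⁻⁴ × 16 = 0.120 L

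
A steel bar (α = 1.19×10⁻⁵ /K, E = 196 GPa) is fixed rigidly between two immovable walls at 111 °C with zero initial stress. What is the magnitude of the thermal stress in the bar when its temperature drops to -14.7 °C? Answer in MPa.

Fully constrained: the free strain ε = αΔT is blocked, so σ = Eε = EαΔT.
|ΔT| = 125.7 K
σ = 196×10⁹ × 1.19×10⁻⁵ × 125.7 = 2.93×10⁸ Pa

σ = 293 MPa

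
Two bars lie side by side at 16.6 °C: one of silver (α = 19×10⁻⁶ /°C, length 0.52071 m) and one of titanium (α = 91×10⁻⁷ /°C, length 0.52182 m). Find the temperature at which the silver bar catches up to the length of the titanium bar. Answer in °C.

Equal length when α₁L₁ΔT − α₂L₂ΔT = L₂ − L₁ = 1.11×10⁻³ m
α₁L₁ = 9.89349×10⁻⁶, α₂L₂ = 4.748562×10⁻⁶ → Δ(αL) = 5.144928×10⁻⁶ m/K
ΔT = 1.11×10⁻³ / 5.144928×10⁻⁶ = 215.746 K, so T = 16.6 + 215.746 = 232.346 °C

T = 232.3 °C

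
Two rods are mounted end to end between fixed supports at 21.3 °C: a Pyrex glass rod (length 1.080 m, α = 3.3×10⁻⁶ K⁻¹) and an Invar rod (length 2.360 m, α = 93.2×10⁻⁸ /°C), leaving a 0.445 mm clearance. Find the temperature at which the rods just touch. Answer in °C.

T = 98.5 °C

Gap closes when ΔL₁ + ΔL₂ = 0.445 mm = 4.45×10⁻⁴ m
(α₁L₁ + α₂L₂)ΔT = g
α₁L₁ + α₂L₂ = 3.3×10⁻⁶×1.080 + 93.2×10⁻⁸×2.360 = 5.76352×10⁻⁶ m/K
ΔT = 4.45×10⁻⁴ / 5.76352×10⁻⁶ = 77.210 K
T = 21.3 + 77.210 = 98.510 °C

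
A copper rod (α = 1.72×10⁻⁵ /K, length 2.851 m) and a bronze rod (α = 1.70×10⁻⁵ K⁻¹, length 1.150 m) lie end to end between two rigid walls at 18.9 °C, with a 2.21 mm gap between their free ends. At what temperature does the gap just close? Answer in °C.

T = 51.1 °C

α₁L₁ = 4.90372×10⁻⁵ m/K, α₂L₂ = 1.955×10⁻⁵ m/K → total 6.85872×10⁻⁵ m/K
ΔT = g/(α₁L₁+α₂L₂) = 2.21×10⁻³ / 6.85872×10⁻⁵ = 32.222 K
T = 18.9 + 32.222 = 51.122 °C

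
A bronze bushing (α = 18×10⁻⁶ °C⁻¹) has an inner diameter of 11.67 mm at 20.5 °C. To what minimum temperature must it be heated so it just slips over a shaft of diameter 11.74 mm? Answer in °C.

Required Δd = 11.74 − 11.67 = 0.07 mm
Δd = αd₀ΔT ⇒ ΔT = Δd/(αd₀) = 0.07 / (18×10⁻⁶ × 11.67) = 333.24 K
T_min = 20.5 + 333.24 = 353.74 °C

T = 354 °C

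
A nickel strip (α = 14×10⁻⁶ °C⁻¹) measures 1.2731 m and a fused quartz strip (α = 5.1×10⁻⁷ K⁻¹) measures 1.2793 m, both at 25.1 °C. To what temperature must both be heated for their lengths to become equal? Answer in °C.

L₁(1 + α₁ΔT) = L₂(1 + α₂ΔT) ⇒ ΔT = (L₂ − L₁)/(α₁L₁ − α₂L₂)
L₂ − L₁ = 1.2793 − 1.2731 = 6.20×10⁻³ m
α₁L₁ − α₂L₂ = 14×10⁻⁶×1.2731 − 5.1×10⁻⁷×1.2793 = 1.7170957×10⁻⁵ m/K
ΔT = 6.20×10⁻³ / 1.7170957×10⁻⁵ = 361.075 K
T = 25.1 + 361.075 = 386.175 °C

T = 386.2 °C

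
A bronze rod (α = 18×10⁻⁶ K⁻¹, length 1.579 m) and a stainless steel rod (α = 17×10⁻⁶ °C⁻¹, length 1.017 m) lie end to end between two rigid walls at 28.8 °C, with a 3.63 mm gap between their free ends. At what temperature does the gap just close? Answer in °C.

α₁L₁ = 2.8422×10⁻⁵ m/K, α₂L₂ = 1.7289×10⁻⁵ m/K → total 4.5711×10⁻⁵ m/K
ΔT = g/(α₁L₁+α₂L₂) = 3.63×10⁻³ / 4.5711×10⁻⁵ = 79.41 K
T = 28.8 + 79.41 = 108.21 °C

T = 108 °C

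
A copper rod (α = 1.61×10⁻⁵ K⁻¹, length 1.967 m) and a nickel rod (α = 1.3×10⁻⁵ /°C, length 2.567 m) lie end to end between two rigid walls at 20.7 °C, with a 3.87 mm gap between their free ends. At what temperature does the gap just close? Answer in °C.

Gap closes when ΔL₁ + ΔL₂ = 3.87 mm = 3.87×10⁻³ m
(α₁L₁ + α₂L₂)ΔT = g
α₁L₁ + α₂L₂ = 1.61×10⁻⁵×1.967 + 1.3×10⁻⁵×2.567 = 6.50397×10⁻⁵ m/K
ΔT = 3.87×10⁻³ / 6.50397×10⁻⁵ = 59.502 K
T = 20.7 + 59.502 = 80.202 °C

T = 80.2 °C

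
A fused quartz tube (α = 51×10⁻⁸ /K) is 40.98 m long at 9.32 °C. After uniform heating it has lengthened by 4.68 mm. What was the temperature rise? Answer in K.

ΔT = 224 K

ΔL = αL₀ΔT ⇒ ΔT = ΔL / (αL₀)
ΔT = 4.68×10⁻³ m / (51×10⁻⁸ × 40.98 m) = 223.93 K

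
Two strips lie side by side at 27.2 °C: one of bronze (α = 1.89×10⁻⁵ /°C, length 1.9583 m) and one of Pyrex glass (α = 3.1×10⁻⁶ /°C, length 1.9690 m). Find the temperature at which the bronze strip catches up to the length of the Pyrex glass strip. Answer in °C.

L₁(1 + α₁ΔT) = L₂(1 + α₂ΔT) ⇒ ΔT = (L₂ − L₁)/(α₁L₁ − α₂L₂)
L₂ − L₁ = 1.9690 − 1.9583 = 1.07×10⁻² m
α₁L₁ − α₂L₂ = 1.89×10⁻⁵×1.9583 − 3.1×10⁻⁶×1.9690 = 3.090797×10⁻⁵ m/K
ΔT = 1.07×10⁻² / 3.090797×10⁻⁵ = 346.189 K
T = 27.2 + 346.189 = 373.389 °C

T = 373.4 °C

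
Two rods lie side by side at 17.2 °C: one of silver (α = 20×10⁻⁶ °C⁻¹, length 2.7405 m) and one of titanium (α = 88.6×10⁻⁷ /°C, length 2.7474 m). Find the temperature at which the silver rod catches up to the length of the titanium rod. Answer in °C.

T = 243.7 °C

Equal length when α₁L₁ΔT − α₂L₂ΔT = L₂ − L₁ = 6.90×10⁻³ m
α₁L₁ = 5.481×10⁻⁵, α₂L₂ = 2.4341964×10⁻⁵ → Δ(αL) = 3.0468036×10⁻⁵ m/K
ΔT = 6.90×10⁻³ / 3.0468036×10⁻⁵ = 226.467 K, so T = 17.2 + 226.467 = 243.667 °C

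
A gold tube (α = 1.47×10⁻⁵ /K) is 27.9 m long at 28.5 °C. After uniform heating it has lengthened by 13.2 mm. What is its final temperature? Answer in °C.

ΔL = αL₀ΔT ⇒ ΔT = ΔL / (αL₀)
ΔT = 13.2×10⁻³ m / (1.47×10⁻⁵ × 27.9 m) = 32.185 K
T = 28.5 + 32.185 = 60.685 °C

T = 60.7 °C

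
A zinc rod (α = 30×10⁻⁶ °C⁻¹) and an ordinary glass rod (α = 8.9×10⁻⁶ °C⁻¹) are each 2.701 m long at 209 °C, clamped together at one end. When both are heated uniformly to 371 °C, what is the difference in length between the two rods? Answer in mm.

9.23 mm

ΔT = 162 K
zinc: ΔL = 30×10⁻⁶ × 2.701 m × 162 = 1.3127×10⁻² m = 13.127 mm
ordinary glass: ΔL = 8.9×10⁻⁶ × 2.701 m × 162 = 3.8943×10⁻³ m = 3.8943 mm
difference = 13.127 − 3.8943 = 9.2327 mm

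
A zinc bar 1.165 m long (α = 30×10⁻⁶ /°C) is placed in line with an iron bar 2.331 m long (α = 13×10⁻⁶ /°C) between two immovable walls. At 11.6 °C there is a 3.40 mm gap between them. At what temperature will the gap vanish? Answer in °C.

T = 63.7 °C

Gap closes when ΔL₁ + ΔL₂ = 3.40 mm = 3.40×10⁻³ m
(α₁L₁ + α₂L₂)ΔT = g
α₁L₁ + α₂L₂ = 30×10⁻⁶×1.165 + 13×10⁻⁶×2.331 = 6.5253×10⁻⁵ m/K
ΔT = 3.40×10⁻³ / 6.5253×10⁻⁵ = 52.105 K
T = 11.6 + 52.105 = 63.705 °C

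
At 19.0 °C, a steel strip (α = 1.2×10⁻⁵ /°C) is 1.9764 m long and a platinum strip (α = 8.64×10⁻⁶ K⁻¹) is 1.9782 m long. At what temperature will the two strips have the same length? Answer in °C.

T = 290.7 °C

Equal length when α₁L₁ΔT − α₂L₂ΔT = L₂ − L₁ = 1.80×10⁻³ m
α₁L₁ = 2.37168×10⁻⁵, α₂L₂ = 1.7091648×10⁻⁵ → Δ(αL) = 6.625152×10⁻⁶ m/K
ΔT = 1.80×10⁻³ / 6.625152×10⁻⁶ = 271.692 K, so T = 19.0 + 271.692 = 290.692 °C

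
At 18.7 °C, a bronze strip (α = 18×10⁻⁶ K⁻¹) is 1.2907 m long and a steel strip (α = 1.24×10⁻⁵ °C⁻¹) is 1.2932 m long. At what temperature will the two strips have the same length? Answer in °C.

T = 366.1 °C

Equal length when α₁L₁ΔT − α₂L₂ΔT = L₂ − L₁ = 2.50×10⁻³ m
α₁L₁ = 2.32326×10⁻⁵, α₂L₂ = 1.603568×10⁻⁵ → Δ(αL) = 7.19692×10⁻⁶ m/K
ΔT = 2.50×10⁻³ / 7.19692×10⁻⁶ = 347.371 K, so T = 18.7 + 347.371 = 366.071 °C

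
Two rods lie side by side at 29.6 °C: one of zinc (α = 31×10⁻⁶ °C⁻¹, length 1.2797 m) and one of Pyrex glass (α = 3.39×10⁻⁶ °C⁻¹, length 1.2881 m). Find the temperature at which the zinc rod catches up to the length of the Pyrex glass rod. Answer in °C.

Equal length when α₁L₁ΔT − α₂L₂ΔT = L₂ − L₁ = 8.40×10⁻³ m
α₁L₁ = 3.96707×10⁻⁵, α₂L₂ = 4.366659×10⁻⁶ → Δ(αL) = 3.5304041×10⁻⁵ m/K
ΔT = 8.40×10⁻³ / 3.5304041×10⁻⁵ = 237.933 K, so T = 29.6 + 237.933 = 267.533 °C

T = 267.5 °C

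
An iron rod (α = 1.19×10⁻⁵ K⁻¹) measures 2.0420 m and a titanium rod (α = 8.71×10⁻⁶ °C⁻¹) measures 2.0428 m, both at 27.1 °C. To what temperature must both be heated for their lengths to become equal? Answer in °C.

T = 150.0 °C

L₁(1 + α₁ΔT) = L₂(1 + α₂ΔT) ⇒ ΔT = (L₂ − L₁)/(α₁L₁ − α₂L₂)
L₂ − L₁ = 2.0428 − 2.0420 = 8.00×10⁻⁴ m
α₁L₁ − α₂L₂ = 1.19×10⁻⁵×2.0420 − 8.71×10⁻⁶×2.0428 = 6.507012×10⁻⁶ m/K
ΔT = 8.00×10⁻⁴ / 6.507012×10⁻⁶ = 122.944 K
T = 27.1 + 122.944 = 150.044 °C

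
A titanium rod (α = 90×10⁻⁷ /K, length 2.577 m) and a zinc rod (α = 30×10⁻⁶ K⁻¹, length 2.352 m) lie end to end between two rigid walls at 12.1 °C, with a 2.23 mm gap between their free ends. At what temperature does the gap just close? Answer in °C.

T = 35.9 °C

α₁L₁ = 2.3193×10⁻⁵ m/K, α₂L₂ = 7.056×10⁻⁵ m/K → total 9.3753×10⁻⁵ m/K
ΔT = g/(α₁L₁+α₂L₂) = 2.23×10⁻³ / 9.3753×10⁻⁵ = 23.786 K
T = 12.1 + 23.786 = 35.886 °C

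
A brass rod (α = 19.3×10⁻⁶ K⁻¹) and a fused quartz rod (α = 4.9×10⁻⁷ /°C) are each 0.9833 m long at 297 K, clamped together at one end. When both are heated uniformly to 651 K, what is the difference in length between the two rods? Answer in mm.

ΔT = 354 K
brass: ΔL = 19.3×10⁻⁶ × 0.9833 m × 354 = 6.7181×10⁻³ m = 6.7181 mm
fused quartz: ΔL = 4.9×10⁻⁷ × 0.9833 m × 354 = 1.7056×10⁻⁴ m = 0.17056 mm
difference = 6.7181 − 0.17056 = 6.54754 mm

6.55 mm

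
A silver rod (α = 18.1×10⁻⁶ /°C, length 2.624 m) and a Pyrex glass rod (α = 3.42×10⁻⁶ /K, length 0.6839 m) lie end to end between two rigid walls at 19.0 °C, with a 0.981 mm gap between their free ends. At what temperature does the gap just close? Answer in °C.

Gap closes when ΔL₁ + ΔL₂ = 0.981 mm = 9.81×10⁻⁴ m
(α₁L₁ + α₂L₂)ΔT = g
α₁L₁ + α₂L₂ = 18.1×10⁻⁶×2.624 + 3.42×10⁻⁶×0.6839 = 4.9833338×10⁻⁵ m/K
ΔT = 9.81×10⁻⁴ / 4.9833338×10⁻⁵ = 19.686 K
T = 19.0 + 19.686 = 38.686 °C

T = 38.7 °C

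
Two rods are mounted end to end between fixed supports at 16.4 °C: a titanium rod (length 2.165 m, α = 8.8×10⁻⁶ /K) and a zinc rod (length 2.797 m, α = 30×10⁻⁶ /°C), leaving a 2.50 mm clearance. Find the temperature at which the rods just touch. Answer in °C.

T = 40.7 °C

α₁L₁ = 1.9052×10⁻⁵ m/K, α₂L₂ = 8.391×10⁻⁵ m/K → total 1.02962×10⁻⁴ m/K
ΔT = g/(α₁L₁+α₂L₂) = 2.50×10⁻³ / 1.02962×10⁻⁴ = 24.281 K
T = 16.4 + 24.281 = 40.681 °C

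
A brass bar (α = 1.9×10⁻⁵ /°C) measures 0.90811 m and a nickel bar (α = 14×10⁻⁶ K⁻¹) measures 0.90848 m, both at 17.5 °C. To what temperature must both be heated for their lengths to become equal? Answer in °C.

T = 99.08 °C

Equal length when α₁L₁ΔT − α₂L₂ΔT = L₂ − L₁ = 3.70×10⁻⁴ m
α₁L₁ = 1.725409×10⁻⁵, α₂L₂ = 1.271872×10⁻⁵ → Δ(αL) = 4.53537×10⁻⁶ m/K
ΔT = 3.70×10⁻⁴ / 4.53537×10⁻⁶ = 81.5810 K, so T = 17.5 + 81.5810 = 99.0810 °C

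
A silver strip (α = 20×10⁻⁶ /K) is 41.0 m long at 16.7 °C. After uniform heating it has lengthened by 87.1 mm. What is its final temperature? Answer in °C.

ΔL = αL₀ΔT ⇒ ΔT = ΔL / (αL₀)
ΔT = 87.1×10⁻³ m / (20×10⁻⁶ × 41.0 m) = 106.22 K
T = 16.7 + 106.22 = 122.92 °C

T = 123 °C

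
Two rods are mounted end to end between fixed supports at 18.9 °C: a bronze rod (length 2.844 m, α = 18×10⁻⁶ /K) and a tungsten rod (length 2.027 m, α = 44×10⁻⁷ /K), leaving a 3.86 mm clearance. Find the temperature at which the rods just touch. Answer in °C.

T = 83.1 °C

α₁L₁ = 5.1192×10⁻⁵ m/K, α₂L₂ = 8.9188×10⁻⁶ m/K → total 6.01108×10⁻⁵ m/K
ΔT = g/(α₁L₁+α₂L₂) = 3.86×10⁻³ / 6.01108×10⁻⁵ = 64.215 K
T = 18.9 + 64.215 = 83.115 °C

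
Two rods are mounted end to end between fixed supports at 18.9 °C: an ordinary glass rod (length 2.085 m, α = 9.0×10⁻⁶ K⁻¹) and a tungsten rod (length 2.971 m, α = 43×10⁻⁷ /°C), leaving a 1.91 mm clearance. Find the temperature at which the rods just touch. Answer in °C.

α₁L₁ = 1.8765×10⁻⁵ m/K, α₂L₂ = 1.27753×10⁻⁵ m/K → total 3.15403×10⁻⁵ m/K
ΔT = g/(α₁L₁+α₂L₂) = 1.91×10⁻³ / 3.15403×10⁻⁵ = 60.557 K
T = 18.9 + 60.557 = 79.457 °C

T = 79.5 °C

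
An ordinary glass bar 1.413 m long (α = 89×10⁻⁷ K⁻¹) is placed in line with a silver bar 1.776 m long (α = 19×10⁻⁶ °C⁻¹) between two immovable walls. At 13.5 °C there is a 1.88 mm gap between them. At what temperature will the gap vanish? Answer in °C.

Gap closes when ΔL₁ + ΔL₂ = 1.88 mm = 1.88×10⁻³ m
(α₁L₁ + α₂L₂)ΔT = g
α₁L₁ + α₂L₂ = 89×10⁻⁷×1.413 + 19×10⁻⁶×1.776 = 4.63197×10⁻⁵ m/K
ΔT = 1.88×10⁻³ / 4.63197×10⁻⁵ = 40.587 K
T = 13.5 + 40.587 = 54.087 °C

T = 54.1 °C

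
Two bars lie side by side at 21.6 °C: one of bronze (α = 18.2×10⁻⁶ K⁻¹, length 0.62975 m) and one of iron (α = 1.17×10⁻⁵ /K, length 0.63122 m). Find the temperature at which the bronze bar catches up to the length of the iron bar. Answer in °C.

L₁(1 + α₁ΔT) = L₂(1 + α₂ΔT) ⇒ ΔT = (L₂ − L₁)/(α₁L₁ − α₂L₂)
L₂ − L₁ = 0.63122 − 0.62975 = 1.47×10⁻³ m
α₁L₁ − α₂L₂ = 18.2×10⁻⁶×0.62975 − 1.17×10⁻⁵×0.63122 = 4.076176×10⁻⁶ m/K
ΔT = 1.47×10⁻³ / 4.076176×10⁻⁶ = 360.632 K
T = 21.6 + 360.632 = 382.232 °C

T = 382.2 °C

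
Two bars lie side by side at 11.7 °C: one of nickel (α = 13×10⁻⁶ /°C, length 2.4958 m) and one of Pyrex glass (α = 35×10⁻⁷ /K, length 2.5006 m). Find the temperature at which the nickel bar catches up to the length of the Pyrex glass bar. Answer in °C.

Equal length when α₁L₁ΔT − α₂L₂ΔT = L₂ − L₁ = 4.80×10⁻³ m
α₁L₁ = 3.24454×10⁻⁵, α₂L₂ = 8.7521×10⁻⁶ → Δ(αL) = 2.36933×10⁻⁵ m/K
ΔT = 4.80×10⁻³ / 2.36933×10⁻⁵ = 202.589 K, so T = 11.7 + 202.589 = 214.289 °C

T = 214.3 °C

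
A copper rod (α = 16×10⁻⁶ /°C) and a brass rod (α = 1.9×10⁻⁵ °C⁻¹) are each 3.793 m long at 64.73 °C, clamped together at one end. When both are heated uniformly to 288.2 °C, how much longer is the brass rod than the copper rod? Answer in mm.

2.54 mm

ΔT = 223.47 K
copper: ΔL = 16×10⁻⁶ × 3.793 m × 223.47 = 1.3562×10⁻² m = 13.562 mm
brass: ΔL = 1.9×10⁻⁵ × 3.793 m × 223.47 = 1.6105×10⁻² m = 16.105 mm
difference = 16.105 − 13.562 = 2.543 mm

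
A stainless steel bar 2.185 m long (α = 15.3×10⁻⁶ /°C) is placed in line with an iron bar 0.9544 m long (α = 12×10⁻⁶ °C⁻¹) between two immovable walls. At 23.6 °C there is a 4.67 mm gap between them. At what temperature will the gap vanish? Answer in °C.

α₁L₁ = 3.34305×10⁻⁵ m/K, α₂L₂ = 1.14528×10⁻⁵ m/K → total 4.48833×10⁻⁵ m/K
ΔT = g/(α₁L₁+α₂L₂) = 4.67×10⁻³ / 4.48833×10⁻⁵ = 104.05 K
T = 23.6 + 104.05 = 127.65 °C

T = 128 °C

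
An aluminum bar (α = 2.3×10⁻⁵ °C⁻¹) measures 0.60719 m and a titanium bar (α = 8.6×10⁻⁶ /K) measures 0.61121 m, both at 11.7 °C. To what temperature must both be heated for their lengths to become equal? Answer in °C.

T = 473.3 °C

Equal length when α₁L₁ΔT − α₂L₂ΔT = L₂ − L₁ = 4.02×10⁻³ m
α₁L₁ = 1.396537×10⁻⁵, α₂L₂ = 5.256406×10⁻⁶ → Δ(αL) = 8.708964×10⁻⁶ m/K
ΔT = 4.02×10⁻³ / 8.708964×10⁻⁶ = 461.593 K, so T = 11.7 + 461.593 = 473.293 °C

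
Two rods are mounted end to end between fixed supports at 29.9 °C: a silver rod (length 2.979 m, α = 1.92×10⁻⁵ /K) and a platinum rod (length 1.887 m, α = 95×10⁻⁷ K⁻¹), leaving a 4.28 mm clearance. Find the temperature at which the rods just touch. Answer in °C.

T = 86.9 °C

Gap closes when ΔL₁ + ΔL₂ = 4.28 mm = 4.28×10⁻³ m
(α₁L₁ + α₂L₂)ΔT = g
α₁L₁ + α₂L₂ = 1.92×10⁻⁵×2.979 + 95×10⁻⁷×1.887 = 7.51233×10⁻⁵ m/K
ΔT = 4.28×10⁻³ / 7.51233×10⁻⁵ = 56.973 K
T = 29.9 + 56.973 = 86.873 °C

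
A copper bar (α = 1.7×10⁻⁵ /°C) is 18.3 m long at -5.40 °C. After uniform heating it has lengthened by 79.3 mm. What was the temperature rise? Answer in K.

ΔL = αL₀ΔT ⇒ ΔT = ΔL / (αL₀)
ΔT = 79.3×10⁻³ m / (1.7×10⁻⁵ × 18.3 m) = 254.90 K

ΔT = 255 K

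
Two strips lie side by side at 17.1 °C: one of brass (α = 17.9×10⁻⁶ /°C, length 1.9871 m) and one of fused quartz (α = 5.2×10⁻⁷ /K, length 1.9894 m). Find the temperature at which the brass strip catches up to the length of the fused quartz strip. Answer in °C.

T = 83.70 °C

Equal length when α₁L₁ΔT − α₂L₂ΔT = L₂ − L₁ = 2.30×10⁻³ m
α₁L₁ = 3.556909×10⁻⁵, α₂L₂ = 1.034488×10⁻⁶ → Δ(αL) = 3.4534602×10⁻⁵ m/K
ΔT = 2.30×10⁻³ / 3.4534602×10⁻⁵ = 66.5999 K, so T = 17.1 + 66.5999 = 83.6999 °C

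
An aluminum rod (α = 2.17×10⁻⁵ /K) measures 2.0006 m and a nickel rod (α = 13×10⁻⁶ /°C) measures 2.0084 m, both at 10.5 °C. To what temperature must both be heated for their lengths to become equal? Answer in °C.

Equal length when α₁L₁ΔT − α₂L₂ΔT = L₂ − L₁ = 7.80×10⁻³ m
α₁L₁ = 4.341302×10⁻⁵, α₂L₂ = 2.61092×10⁻⁵ → Δ(αL) = 1.730382×10⁻⁵ m/K
ΔT = 7.80×10⁻³ / 1.730382×10⁻⁵ = 450.768 K, so T = 10.5 + 450.768 = 461.268 °C

T = 461.3 °C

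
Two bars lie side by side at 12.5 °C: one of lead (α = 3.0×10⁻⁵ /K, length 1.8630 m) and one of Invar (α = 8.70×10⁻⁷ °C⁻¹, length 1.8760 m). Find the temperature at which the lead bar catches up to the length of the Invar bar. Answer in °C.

T = 252.1 °C

L₁(1 + α₁ΔT) = L₂(1 + α₂ΔT) ⇒ ΔT = (L₂ − L₁)/(α₁L₁ − α₂L₂)
L₂ − L₁ = 1.8760 − 1.8630 = 1.30×10⁻² m
α₁L₁ − α₂L₂ = 3.0×10⁻⁵×1.8630 − 8.70×10⁻⁷×1.8760 = 5.425788×10⁻⁵ m/K
ΔT = 1.30×10⁻² / 5.425788×10⁻⁵ = 239.597 K
T = 12.5 + 239.597 = 252.097 °C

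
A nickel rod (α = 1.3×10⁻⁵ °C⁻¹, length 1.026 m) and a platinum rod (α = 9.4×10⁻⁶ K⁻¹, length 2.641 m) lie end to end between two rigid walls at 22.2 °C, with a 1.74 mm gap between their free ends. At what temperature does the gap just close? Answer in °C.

T = 67.8 °C

Gap closes when ΔL₁ + ΔL₂ = 1.74 mm = 1.74×10⁻³ m
(α₁L₁ + α₂L₂)ΔT = g
α₁L₁ + α₂L₂ = 1.3×10⁻⁵×1.026 + 9.4×10⁻⁶×2.641 = 3.81634×10⁻⁵ m/K
ΔT = 1.74×10⁻³ / 3.81634×10⁻⁵ = 45.593 K
T = 22.2 + 45.593 = 67.793 °C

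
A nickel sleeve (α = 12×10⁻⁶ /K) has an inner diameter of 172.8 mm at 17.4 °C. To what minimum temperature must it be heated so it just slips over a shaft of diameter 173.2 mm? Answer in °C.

T = 210 °C

Required Δd = 173.2 − 172.8 = 0.4 mm
Δd = αd₀ΔT ⇒ ΔT = Δd/(αd₀) = 0.4 / (12×10⁻⁶ × 172.8) = 192.90 K
T_min = 17.4 + 192.90 = 210.30 °C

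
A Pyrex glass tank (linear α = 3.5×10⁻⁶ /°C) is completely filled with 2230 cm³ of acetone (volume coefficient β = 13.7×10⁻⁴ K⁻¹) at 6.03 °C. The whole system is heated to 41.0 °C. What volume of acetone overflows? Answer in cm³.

106 cm³

The tank also expands: β_container ≈ 3α = 1.05×10⁻⁵ /K
Net overflow = V₀(β_liq − 3α_cont)ΔT
β − 3α = 1.37×10⁻³ − 1.05×10⁻⁵ = 1.3595×10⁻³ /K; ΔT = 34.97 K
ΔV = 2230 × 1.3595×10⁻³ × 34.97 = 106 cm³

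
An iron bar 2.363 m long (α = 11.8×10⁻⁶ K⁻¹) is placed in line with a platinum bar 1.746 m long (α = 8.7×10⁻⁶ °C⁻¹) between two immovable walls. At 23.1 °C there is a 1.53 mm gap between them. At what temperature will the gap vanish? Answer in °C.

T = 58.6 °C

α₁L₁ = 2.78834×10⁻⁵ m/K, α₂L₂ = 1.51902×10⁻⁵ m/K → total 4.30736×10⁻⁵ m/K
ΔT = g/(α₁L₁+α₂L₂) = 1.53×10⁻³ / 4.30736×10⁻⁵ = 35.521 K
T = 23.1 + 35.521 = 58.621 °C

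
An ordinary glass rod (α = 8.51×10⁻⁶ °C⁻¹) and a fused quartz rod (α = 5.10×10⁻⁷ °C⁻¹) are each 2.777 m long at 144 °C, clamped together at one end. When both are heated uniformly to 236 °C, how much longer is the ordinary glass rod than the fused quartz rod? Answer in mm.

2.04 mm

ΔT = 92 K
ordinary glass: ΔL = 8.51×10⁻⁶ × 2.777 m × 92 = 2.1742×10⁻³ m = 2.1742 mm
fused quartz: ΔL = 5.10×10⁻⁷ × 2.777 m × 92 = 1.3030×10⁻⁴ m = 0.13030 mm
difference = 2.1742 − 0.13030 = 2.0439 mm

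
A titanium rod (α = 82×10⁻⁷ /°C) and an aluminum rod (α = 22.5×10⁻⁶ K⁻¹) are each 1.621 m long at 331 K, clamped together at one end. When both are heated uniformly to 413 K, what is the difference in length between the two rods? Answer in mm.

ΔT = 82 K
titanium: ΔL = 82×10⁻⁷ × 1.621 m × 82 = 1.0900×10⁻³ m = 1.0900 mm
aluminum: ΔL = 22.5×10⁻⁶ × 1.621 m × 82 = 2.9907×10⁻³ m = 2.9907 mm
difference = 2.9907 − 1.0900 = 1.9007 mm

1.90 mm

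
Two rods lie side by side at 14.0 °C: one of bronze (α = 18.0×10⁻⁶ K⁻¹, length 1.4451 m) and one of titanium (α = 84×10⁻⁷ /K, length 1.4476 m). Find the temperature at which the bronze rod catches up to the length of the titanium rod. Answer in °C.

T = 194.5 °C

Equal length when α₁L₁ΔT − α₂L₂ΔT = L₂ − L₁ = 2.50×10⁻³ m
α₁L₁ = 2.60118×10⁻⁵, α₂L₂ = 1.215984×10⁻⁵ → Δ(αL) = 1.385196×10⁻⁵ m/K
ΔT = 2.50×10⁻³ / 1.385196×10⁻⁵ = 180.480 K, so T = 14.0 + 180.480 = 194.480 °C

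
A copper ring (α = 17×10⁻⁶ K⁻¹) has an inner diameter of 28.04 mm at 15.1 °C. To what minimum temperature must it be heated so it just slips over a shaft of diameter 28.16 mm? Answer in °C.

T = 267 °C

Required Δd = 28.16 − 28.04 = 0.12 mm
Δd = αd₀ΔT ⇒ ΔT = Δd/(αd₀) = 0.12 / (17×10⁻⁶ × 28.04) = 251.74 K
T_min = 15.1 + 251.74 = 266.84 °C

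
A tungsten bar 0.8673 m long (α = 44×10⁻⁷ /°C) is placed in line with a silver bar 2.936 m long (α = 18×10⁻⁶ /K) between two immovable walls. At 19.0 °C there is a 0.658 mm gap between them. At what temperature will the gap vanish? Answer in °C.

T = 30.6 °C

Gap closes when ΔL₁ + ΔL₂ = 0.658 mm = 6.58×10⁻⁴ m
(α₁L₁ + α₂L₂)ΔT = g
α₁L₁ + α₂L₂ = 44×10⁻⁷×0.8673 + 18×10⁻⁶×2.936 = 5.666412×10⁻⁵ m/K
ΔT = 6.58×10⁻⁴ / 5.666412×10⁻⁵ = 11.612 K
T = 19.0 + 11.612 = 30.612 °C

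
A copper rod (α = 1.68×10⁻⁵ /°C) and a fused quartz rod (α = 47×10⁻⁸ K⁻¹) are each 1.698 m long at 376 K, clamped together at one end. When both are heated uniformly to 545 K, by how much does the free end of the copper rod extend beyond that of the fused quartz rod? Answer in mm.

ΔT = 169 K
copper: ΔL = 1.68×10⁻⁵ × 1.698 m × 169 = 4.8210×10⁻³ m = 4.8210 mm
fused quartz: ΔL = 47×10⁻⁸ × 1.698 m × 169 = 1.3487×10⁻⁴ m = 0.13487 mm
difference = 4.8210 − 0.13487 = 4.68613 mm

4.69 mm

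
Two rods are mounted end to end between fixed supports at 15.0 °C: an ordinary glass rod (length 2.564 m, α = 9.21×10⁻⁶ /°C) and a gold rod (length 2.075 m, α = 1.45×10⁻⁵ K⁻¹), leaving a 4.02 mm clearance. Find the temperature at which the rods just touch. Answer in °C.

T = 89.9 °C

α₁L₁ = 2.361444×10⁻⁵ m/K, α₂L₂ = 3.00875×10⁻⁵ m/K → total 5.370194×10⁻⁵ m/K
ΔT = g/(α₁L₁+α₂L₂) = 4.02×10⁻³ / 5.370194×10⁻⁵ = 74.858 K
T = 15.0 + 74.858 = 89.858 °C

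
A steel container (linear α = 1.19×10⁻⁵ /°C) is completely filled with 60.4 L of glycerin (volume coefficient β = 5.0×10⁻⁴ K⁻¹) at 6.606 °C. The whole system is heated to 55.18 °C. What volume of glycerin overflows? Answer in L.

The container also expands: β_container ≈ 3α = 3.57×10⁻⁵ /K
Net overflow = V₀(β_liq − 3α_cont)ΔT
β − 3α = 5.00×10⁻⁴ − 3.57×10⁻⁵ = 4.643×10⁻⁴ /K; ΔT = 48.574 K
ΔV = 60.4 × 4.643×10⁻⁴ × 48.574 = 1.36 L

1.36 L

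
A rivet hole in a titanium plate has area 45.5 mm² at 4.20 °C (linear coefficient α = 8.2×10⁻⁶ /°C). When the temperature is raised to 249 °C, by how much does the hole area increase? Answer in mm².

Area coefficient ≈ 2α; |ΔT| = 244.80 K
ΔA = 2αA₀ΔT = 2(8.2×10⁻⁶)(45.5)(244.80) = 0.183 mm²

ΔA = 0.183 mm²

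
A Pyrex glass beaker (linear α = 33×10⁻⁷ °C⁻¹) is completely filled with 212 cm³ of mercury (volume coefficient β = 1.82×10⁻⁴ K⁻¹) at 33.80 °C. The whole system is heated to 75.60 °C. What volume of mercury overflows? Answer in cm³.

1.53 cm³

The beaker also expands: β_container ≈ 3α = 9.9×10⁻⁶ /K
Net overflow = V₀(β_liq − 3α_cont)ΔT
β − 3α = 1.82×10⁻⁴ − 9.9×10⁻⁶ = 1.721×10⁻⁴ /K; ΔT = 41.80 K
ΔV = 212 × 1.721×10⁻⁴ × 41.80 = 1.53 cm³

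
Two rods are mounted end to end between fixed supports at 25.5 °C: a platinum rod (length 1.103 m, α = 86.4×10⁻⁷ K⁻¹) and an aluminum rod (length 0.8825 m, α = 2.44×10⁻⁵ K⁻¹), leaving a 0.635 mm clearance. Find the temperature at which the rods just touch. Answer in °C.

T = 45.9 °C

α₁L₁ = 9.52992×10⁻⁶ m/K, α₂L₂ = 2.1533×10⁻⁵ m/K → total 3.106292×10⁻⁵ m/K
ΔT = g/(α₁L₁+α₂L₂) = 6.35×10⁻⁴ / 3.106292×10⁻⁵ = 20.442 K
T = 25.5 + 20.442 = 45.942 °C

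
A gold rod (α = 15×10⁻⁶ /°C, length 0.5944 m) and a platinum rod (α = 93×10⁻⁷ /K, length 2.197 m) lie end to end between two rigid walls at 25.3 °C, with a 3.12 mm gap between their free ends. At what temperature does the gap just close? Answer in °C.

T = 132 °C

Gap closes when ΔL₁ + ΔL₂ = 3.12 mm = 3.12×10⁻³ m
(α₁L₁ + α₂L₂)ΔT = g
α₁L₁ + α₂L₂ = 15×10⁻⁶×0.5944 + 93×10⁻⁷×2.197 = 2.93481×10⁻⁵ m/K
ΔT = 3.12×10⁻³ / 2.93481×10⁻⁵ = 106.31 K
T = 25.3 + 106.31 = 131.61 °C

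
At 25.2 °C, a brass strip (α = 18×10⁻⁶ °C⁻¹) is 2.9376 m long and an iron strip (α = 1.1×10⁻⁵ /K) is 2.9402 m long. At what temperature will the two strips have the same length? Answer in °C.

T = 151.8 °C

L₁(1 + α₁ΔT) = L₂(1 + α₂ΔT) ⇒ ΔT = (L₂ − L₁)/(α₁L₁ − α₂L₂)
L₂ − L₁ = 2.9402 − 2.9376 = 2.60×10⁻³ m
α₁L₁ − α₂L₂ = 18×10⁻⁶×2.9376 − 1.1×10⁻⁵×2.9402 = 2.05346×10⁻⁵ m/K
ΔT = 2.60×10⁻³ / 2.05346×10⁻⁵ = 126.616 K
T = 25.2 + 126.616 = 151.816 °C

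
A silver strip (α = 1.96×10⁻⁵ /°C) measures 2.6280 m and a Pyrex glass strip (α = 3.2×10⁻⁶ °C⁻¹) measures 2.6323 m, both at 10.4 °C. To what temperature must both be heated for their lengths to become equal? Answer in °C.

T = 110.2 °C

L₁(1 + α₁ΔT) = L₂(1 + α₂ΔT) ⇒ ΔT = (L₂ − L₁)/(α₁L₁ − α₂L₂)
L₂ − L₁ = 2.6323 − 2.6280 = 4.30×10⁻³ m
α₁L₁ − α₂L₂ = 1.96×10⁻⁵×2.6280 − 3.2×10⁻⁶×2.6323 = 4.308544×10⁻⁵ m/K
ΔT = 4.30×10⁻³ / 4.308544×10⁻⁵ = 99.802 K
T = 10.4 + 99.802 = 110.202 °C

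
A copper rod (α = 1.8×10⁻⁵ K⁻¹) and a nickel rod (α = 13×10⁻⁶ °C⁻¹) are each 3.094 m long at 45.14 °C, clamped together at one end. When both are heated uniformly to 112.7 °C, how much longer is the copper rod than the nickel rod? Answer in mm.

ΔT = 67.56 K
copper: ΔL = 1.8×10⁻⁵ × 3.094 m × 67.56 = 3.7626×10⁻³ m = 3.7626 mm
nickel: ΔL = 13×10⁻⁶ × 3.094 m × 67.56 = 2.7174×10⁻³ m = 2.7174 mm
difference = 3.7626 − 2.7174 = 1.0452 mm

1.05 mm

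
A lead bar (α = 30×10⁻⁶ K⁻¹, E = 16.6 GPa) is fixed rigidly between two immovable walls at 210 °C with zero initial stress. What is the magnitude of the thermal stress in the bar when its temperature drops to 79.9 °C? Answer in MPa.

Fully constrained: the free strain ε = αΔT is blocked, so σ = Eε = EαΔT.
|ΔT| = 130.1 K
σ = 16.6×10⁹ × 30×10⁻⁶ × 130.1 = 6.48×10⁷ Pa

σ = 64.8 MPa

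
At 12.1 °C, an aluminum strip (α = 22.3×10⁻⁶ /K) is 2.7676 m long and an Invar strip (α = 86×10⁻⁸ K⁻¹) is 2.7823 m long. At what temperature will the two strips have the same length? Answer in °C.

L₁(1 + α₁ΔT) = L₂(1 + α₂ΔT) ⇒ ΔT = (L₂ − L₁)/(α₁L₁ − α₂L₂)
L₂ − L₁ = 2.7823 − 2.7676 = 1.47×10⁻² m
α₁L₁ − α₂L₂ = 22.3×10⁻⁶×2.7676 − 86×10⁻⁸×2.7823 = 5.9324702×10⁻⁵ m/K
ΔT = 1.47×10⁻² / 5.9324702×10⁻⁵ = 247.789 K
T = 12.1 + 247.789 = 259.889 °C

T = 259.9 °C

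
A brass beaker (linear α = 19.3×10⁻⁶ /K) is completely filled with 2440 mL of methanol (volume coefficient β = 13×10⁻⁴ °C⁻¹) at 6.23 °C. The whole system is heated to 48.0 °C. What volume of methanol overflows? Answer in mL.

The beaker also expands: β_container ≈ 3α = 5.79×10⁻⁵ /K
Net overflow = V₀(β_liq − 3α_cont)ΔT
β − 3α = 1.30×10⁻³ − 5.79×10⁻⁵ = 1.2421×10⁻³ /K; ΔT = 41.77 K
ΔV = 2440 × 1.2421×10⁻³ × 41.77 = 127 mL

127 mL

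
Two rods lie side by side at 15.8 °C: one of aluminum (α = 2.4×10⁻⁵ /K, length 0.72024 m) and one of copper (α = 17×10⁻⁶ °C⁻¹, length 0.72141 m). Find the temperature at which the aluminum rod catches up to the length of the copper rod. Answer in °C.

L₁(1 + α₁ΔT) = L₂(1 + α₂ΔT) ⇒ ΔT = (L₂ − L₁)/(α₁L₁ − α₂L₂)
L₂ − L₁ = 0.72141 − 0.72024 = 1.17×10⁻³ m
α₁L₁ − α₂L₂ = 2.4×10⁻⁵×0.72024 − 17×10⁻⁶×0.72141 = 5.02179×10⁻⁶ m/K
ΔT = 1.17×10⁻³ / 5.02179×10⁻⁶ = 232.985 K
T = 15.8 + 232.985 = 248.785 °C

T = 248.8 °C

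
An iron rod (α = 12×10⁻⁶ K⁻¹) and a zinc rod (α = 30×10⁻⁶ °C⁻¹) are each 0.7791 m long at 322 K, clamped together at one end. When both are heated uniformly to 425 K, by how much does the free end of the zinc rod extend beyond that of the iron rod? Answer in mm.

1.44 mm

ΔT = 103 K
iron: ΔL = 12×10⁻⁶ × 0.7791 m × 103 = 9.6297×10⁻⁴ m = 0.96297 mm
zinc: ΔL = 30×10⁻⁶ × 0.7791 m × 103 = 2.4074×10⁻³ m = 2.4074 mm
difference = 2.4074 − 0.96297 = 1.44443 mm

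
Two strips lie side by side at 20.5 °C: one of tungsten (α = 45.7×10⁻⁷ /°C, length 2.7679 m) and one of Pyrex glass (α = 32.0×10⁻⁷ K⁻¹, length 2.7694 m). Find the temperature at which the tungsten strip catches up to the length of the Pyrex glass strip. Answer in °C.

L₁(1 + α₁ΔT) = L₂(1 + α₂ΔT) ⇒ ΔT = (L₂ − L₁)/(α₁L₁ − α₂L₂)
L₂ − L₁ = 2.7694 − 2.7679 = 1.50×10⁻³ m
α₁L₁ − α₂L₂ = 45.7×10⁻⁷×2.7679 − 32.0×10⁻⁷×2.7694 = 3.787223×10⁻⁶ m/K
ΔT = 1.50×10⁻³ / 3.787223×10⁻⁶ = 396.069 K
T = 20.5 + 396.069 = 416.569 °C

T = 416.6 °C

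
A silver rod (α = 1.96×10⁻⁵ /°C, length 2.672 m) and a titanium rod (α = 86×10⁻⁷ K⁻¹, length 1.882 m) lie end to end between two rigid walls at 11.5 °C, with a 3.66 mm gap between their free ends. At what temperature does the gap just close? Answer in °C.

Gap closes when ΔL₁ + ΔL₂ = 3.66 mm = 3.66×10⁻³ m
(α₁L₁ + α₂L₂)ΔT = g
α₁L₁ + α₂L₂ = 1.96×10⁻⁵×2.672 + 86×10⁻⁷×1.882 = 6.85564×10⁻⁵ m/K
ΔT = 3.66×10⁻³ / 6.85564×10⁻⁵ = 53.387 K
T = 11.5 + 53.387 = 64.887 °C

T = 64.9 °C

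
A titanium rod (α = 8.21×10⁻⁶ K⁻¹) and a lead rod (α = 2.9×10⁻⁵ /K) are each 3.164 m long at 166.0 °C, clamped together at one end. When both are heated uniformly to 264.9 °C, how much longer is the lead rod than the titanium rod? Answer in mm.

ΔT = 98.9 K
titanium: ΔL = 8.21×10⁻⁶ × 3.164 m × 98.9 = 2.5691×10⁻³ m = 2.5691 mm
lead: ΔL = 2.9×10⁻⁵ × 3.164 m × 98.9 = 9.0747×10⁻³ m = 9.0747 mm
difference = 9.0747 − 2.5691 = 6.5056 mm

6.51 mm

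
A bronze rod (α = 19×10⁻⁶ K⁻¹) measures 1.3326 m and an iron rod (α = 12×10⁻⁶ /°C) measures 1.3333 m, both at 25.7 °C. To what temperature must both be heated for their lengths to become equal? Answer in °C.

T = 100.8 °C

L₁(1 + α₁ΔT) = L₂(1 + α₂ΔT) ⇒ ΔT = (L₂ − L₁)/(α₁L₁ − α₂L₂)
L₂ − L₁ = 1.3333 − 1.3326 = 7.00×10⁻⁴ m
α₁L₁ − α₂L₂ = 19×10⁻⁶×1.3326 − 12×10⁻⁶×1.3333 = 9.3198×10⁻⁶ m/K
ΔT = 7.00×10⁻⁴ / 9.3198×10⁻⁶ = 75.109 K
T = 25.7 + 75.109 = 100.809 °C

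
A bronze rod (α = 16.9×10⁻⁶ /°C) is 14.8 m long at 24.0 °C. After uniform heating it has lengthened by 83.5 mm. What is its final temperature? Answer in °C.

T = 358 °C

ΔL = αL₀ΔT ⇒ ΔT = ΔL / (αL₀)
ΔT = 83.5×10⁻³ m / (16.9×10⁻⁶ × 14.8 m) = 333.84 K
T = 24.0 + 333.84 = 357.84 °C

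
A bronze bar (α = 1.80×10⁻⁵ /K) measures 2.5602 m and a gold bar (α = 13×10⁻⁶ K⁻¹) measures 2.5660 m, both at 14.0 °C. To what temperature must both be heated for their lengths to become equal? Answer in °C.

T = 469.8 °C

Equal length when α₁L₁ΔT − α₂L₂ΔT = L₂ − L₁ = 5.80×10⁻³ m
α₁L₁ = 4.60836×10⁻⁵, α₂L₂ = 3.3358×10⁻⁵ → Δ(αL) = 1.27256×10⁻⁵ m/K
ΔT = 5.80×10⁻³ / 1.27256×10⁻⁵ = 455.774 K, so T = 14.0 + 455.774 = 469.774 °C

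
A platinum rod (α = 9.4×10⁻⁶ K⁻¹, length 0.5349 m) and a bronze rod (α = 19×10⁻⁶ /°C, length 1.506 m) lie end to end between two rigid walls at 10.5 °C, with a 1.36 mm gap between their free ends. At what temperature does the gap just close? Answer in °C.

α₁L₁ = 5.02806×10⁻⁶ m/K, α₂L₂ = 2.8614×10⁻⁵ m/K → total 3.364206×10⁻⁵ m/K
ΔT = g/(α₁L₁+α₂L₂) = 1.36×10⁻³ / 3.364206×10⁻⁵ = 40.426 K
T = 10.5 + 40.426 = 50.926 °C

T = 50.9 °C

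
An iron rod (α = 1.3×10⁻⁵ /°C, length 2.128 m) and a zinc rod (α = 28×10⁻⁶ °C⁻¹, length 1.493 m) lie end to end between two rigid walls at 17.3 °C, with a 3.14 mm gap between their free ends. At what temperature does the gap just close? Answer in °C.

T = 62.5 °C

α₁L₁ = 2.7664×10⁻⁵ m/K, α₂L₂ = 4.1804×10⁻⁵ m/K → total 6.9468×10⁻⁵ m/K
ΔT = g/(α₁L₁+α₂L₂) = 3.14×10⁻³ / 6.9468×10⁻⁵ = 45.201 K
T = 17.3 + 45.201 = 62.501 °C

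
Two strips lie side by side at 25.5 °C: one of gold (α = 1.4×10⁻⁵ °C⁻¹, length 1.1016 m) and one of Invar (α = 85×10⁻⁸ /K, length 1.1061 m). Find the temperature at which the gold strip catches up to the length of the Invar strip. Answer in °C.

T = 336.2 °C

Equal length when α₁L₁ΔT − α₂L₂ΔT = L₂ − L₁ = 4.50×10⁻³ m
α₁L₁ = 1.54224×10⁻⁵, α₂L₂ = 9.40185×10⁻⁷ → Δ(αL) = 1.4482215×10⁻⁵ m/K
ΔT = 4.50×10⁻³ / 1.4482215×10⁻⁵ = 310.726 K, so T = 25.5 + 310.726 = 336.226 °C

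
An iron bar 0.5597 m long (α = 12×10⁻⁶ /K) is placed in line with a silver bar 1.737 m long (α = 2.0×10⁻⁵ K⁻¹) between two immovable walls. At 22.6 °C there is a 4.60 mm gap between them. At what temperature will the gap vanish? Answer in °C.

α₁L₁ = 6.7164×10⁻⁶ m/K, α₂L₂ = 3.474×10⁻⁵ m/K → total 4.14564×10⁻⁵ m/K
ΔT = g/(α₁L₁+α₂L₂) = 4.60×10⁻³ / 4.14564×10⁻⁵ = 110.96 K
T = 22.6 + 110.96 = 133.56 °C

T = 134 °C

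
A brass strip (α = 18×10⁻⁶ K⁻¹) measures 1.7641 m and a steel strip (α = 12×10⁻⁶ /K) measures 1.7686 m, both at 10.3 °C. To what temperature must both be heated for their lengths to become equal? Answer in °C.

Equal length when α₁L₁ΔT − α₂L₂ΔT = L₂ − L₁ = 4.50×10⁻³ m
α₁L₁ = 3.17538×10⁻⁵, α₂L₂ = 2.12232×10⁻⁵ → Δ(αL) = 1.05306×10⁻⁵ m/K
ΔT = 4.50×10⁻³ / 1.05306×10⁻⁵ = 427.326 K, so T = 10.3 + 427.326 = 437.626 °C

T = 437.6 °C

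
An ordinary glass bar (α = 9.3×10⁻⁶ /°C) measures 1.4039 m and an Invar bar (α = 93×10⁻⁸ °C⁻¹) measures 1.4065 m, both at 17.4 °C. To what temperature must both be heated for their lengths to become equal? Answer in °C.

L₁(1 + α₁ΔT) = L₂(1 + α₂ΔT) ⇒ ΔT = (L₂ − L₁)/(α₁L₁ − α₂L₂)
L₂ − L₁ = 1.4065 − 1.4039 = 2.60×10⁻³ m
α₁L₁ − α₂L₂ = 9.3×10⁻⁶×1.4039 − 93×10⁻⁸×1.4065 = 1.1748225×10⁻⁵ m/K
ΔT = 2.60×10⁻³ / 1.1748225×10⁻⁵ = 221.310 K
T = 17.4 + 221.310 = 238.710 °C

T = 238.7 °C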